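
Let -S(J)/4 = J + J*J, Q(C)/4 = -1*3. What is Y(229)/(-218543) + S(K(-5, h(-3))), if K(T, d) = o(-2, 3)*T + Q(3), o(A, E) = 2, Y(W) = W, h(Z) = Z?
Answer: -403867693/218543 ≈ -1848.0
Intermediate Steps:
Q(C) = -12 (Q(C) = 4*(-1*3) = 4*(-3) = -12)
K(T, d) = -12 + 2*T (K(T, d) = 2*T - 12 = -12 + 2*T)
S(J) = -4*J - 4*J**2 (S(J) = -4*(J + J*J) = -4*(J + J**2) = -4*J - 4*J**2)
Y(229)/(-218543) + S(K(-5, h(-3))) = 229/(-218543) - 4*(-12 + 2*(-5))*(1 + (-12 + 2*(-5))) = 229*(-1/218543) - 4*(-12 - 10)*(1 + (-12 - 10)) = -229/218543 - 4*(-22)*(1 - 22) = -229/218543 - 4*(-22)*(-21) = -229/218543 - 1848 = -403867693/218543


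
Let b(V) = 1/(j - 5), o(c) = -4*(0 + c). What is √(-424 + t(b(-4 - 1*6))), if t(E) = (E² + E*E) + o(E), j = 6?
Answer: I*√426 ≈ 20.64*I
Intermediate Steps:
o(c) = -4*c
b(V) = 1 (b(V) = 1/(6 - 5) = 1/1 = 1)
t(E) = -4*E + 2*E² (t(E) = (E² + E*E) - 4*E = (E² + E²) - 4*E = 2*E² - 4*E = -4*E + 2*E²)
√(-424 + t(b(-4 - 1*6))) = √(-424 + 2*1*(-2 + 1)) = √(-424 + 2*1*(-1)) = √(-424 - 2) = √(-426) = I*√426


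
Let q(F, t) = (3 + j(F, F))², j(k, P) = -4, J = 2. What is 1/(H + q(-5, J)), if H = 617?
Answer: 1/618 ≈ 0.0016181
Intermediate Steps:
q(F, t) = 1 (q(F, t) = (3 - 4)² = (-1)² = 1)
1/(H + q(-5, J)) = 1/(617 + 1) = 1/618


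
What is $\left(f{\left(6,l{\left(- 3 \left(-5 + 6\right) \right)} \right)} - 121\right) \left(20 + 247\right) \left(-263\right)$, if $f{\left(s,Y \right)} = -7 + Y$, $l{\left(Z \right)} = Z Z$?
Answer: $8356299$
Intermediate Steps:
$l{\left(Z \right)} = Z^{2}$
$\left(f{\left(6,l{\left(- 3 \left(-5 + 6\right) \right)} \right)} - 121\right) \left(20 + 247\right) \left(-263\right) = \left(\left(-7 + \left(- 3 \left(-5 + 6\right)\right)^{2}\right) - 121\right) \left(20 + 247\right) \left(-263\right) = \left(\left(-7 + \left(\left(-3\right) 1\right)^{2}\right) - 121\right) 267 \left(-263\right) = \left(\left(-7 + \left(-3\right)^{2}\right) - 121\right) 267 \left(-263\right) = \left(\left(-7 + 9\right) - 121\right) 267 \left(-263\right) = \left(2 - 121\right) 267 \left(-263\right) = \left(-119\right) 267 \left(-263\right) = \left(-31773\right) \left(-263\right) = 8356299$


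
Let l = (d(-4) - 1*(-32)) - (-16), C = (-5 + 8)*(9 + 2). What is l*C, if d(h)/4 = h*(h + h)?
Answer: 5808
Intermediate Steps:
C = 33 (C = 3*11 = 33)
d(h) = 8*h² (d(h) = 4*(h*(h + h)) = 4*(h*(2*h)) = 4*(2*h²) = 8*h²)
l = 176 (l = (8*(-4)² - 1*(-32)) - (-16) = (8*16 + 32) - 1*(-16) = (128 + 32) + 16 = 160 + 16 = 176)
l*C = 176*33 = 5808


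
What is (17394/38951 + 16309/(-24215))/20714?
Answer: -214056149/19537413004010 ≈ -1.0956e-5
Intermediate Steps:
(17394/38951 + 16309/(-24215))/20714 = (17394*(1/38951) + 16309*(-1/24215))*(1/20714) = (17394/38951 - 16309/24215)*(1/20714) = -214056149/943198465*1/20714 = -214056149/19537413004010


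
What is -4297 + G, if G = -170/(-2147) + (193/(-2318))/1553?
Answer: -1747916520683/406783502 ≈ -4296.9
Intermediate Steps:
G = 32187411/406783502 (G = -170*(-1/2147) + (193*(-1/2318))*(1/1553) = 170/2147 - 193/2318*1/1553 = 170/2147 - 193/3599854 = 32187411/406783502 ≈ 0.079127)
-4297 + G = -4297 + 32187411/406783502 = -1747916520683/406783502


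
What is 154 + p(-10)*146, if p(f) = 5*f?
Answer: -7146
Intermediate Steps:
154 + p(-10)*146 = 154 + (5*(-10))*146 = 154 - 50*146 = 154 - 7300 = -7146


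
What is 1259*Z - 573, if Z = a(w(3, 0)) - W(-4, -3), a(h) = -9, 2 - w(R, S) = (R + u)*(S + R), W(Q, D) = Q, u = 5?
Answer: -6868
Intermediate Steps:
w(R, S) = 2 - (5 + R)*(R + S) (w(R, S) = 2 - (R + 5)*(S + R) = 2 - (5 + R)*(R + S))
Z = -5 (Z = -9 - 1*(-4) = -9 + 4 = -5)
1259*Z - 573 = 1259*(-5) - 573 = -6295 - 573 = -6868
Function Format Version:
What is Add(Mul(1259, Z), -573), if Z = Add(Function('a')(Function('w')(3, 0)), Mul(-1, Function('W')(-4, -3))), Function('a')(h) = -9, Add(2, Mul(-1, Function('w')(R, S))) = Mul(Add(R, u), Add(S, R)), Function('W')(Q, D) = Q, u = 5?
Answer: -6868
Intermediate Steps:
Function('w')(R, S) = Add(2, Mul(-1, Add(5, R), Add(R, S))) (Function('w')(R, S) = Add(2, Mul(-1, Mul(Add(R, 5), Add(S, R)))) = Add(2, Mul(-1, Mul(Add(5, R), Add(R, S)))) = Add(2, Mul(-1, Add(5, R), Add(R, S))))
Z = -5 (Z = Add(-9, Mul(-1, -4)) = Add(-9, 4) = -5)
Add(Mul(1259, Z), -573) = Add(Mul(1259, -5), -573) = Add(-6295, -573) = -6868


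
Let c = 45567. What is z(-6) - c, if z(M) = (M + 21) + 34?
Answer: -45518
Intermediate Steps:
z(M) = 55 + M (z(M) = (21 + M) + 34 = 55 + M)
z(-6) - c = (55 - 6) - 1*45567 = 49 - 45567 = -45518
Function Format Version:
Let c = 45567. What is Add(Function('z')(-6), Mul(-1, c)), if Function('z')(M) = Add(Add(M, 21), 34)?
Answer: -45518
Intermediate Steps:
Function('z')(M) = Add(55, M) (Function('z')(M) = Add(Add(21, M), 34) = Add(55, M))
Add(Function('z')(-6), Mul(-1, c)) = Add(Add(55, -6), Mul(-1, 45567)) = Add(49, -45567) = -45518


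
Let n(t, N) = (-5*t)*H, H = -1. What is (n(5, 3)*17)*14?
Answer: 5950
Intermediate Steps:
n(t, N) = 5*t (n(t, N) = -5*t*(-1) = 5*t)
(n(5, 3)*17)*14 = ((5*5)*17)*14 = (25*17)*14 = 425*14 = 5950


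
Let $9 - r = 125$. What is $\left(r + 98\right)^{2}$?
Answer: $324$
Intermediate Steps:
$r = -116$ ($r = 9 - 125 = -116$)
$\left(r + 98\right)^{2} = \left(-116 + 98\right)^{2} = \left(-18\right)^{2} = 324$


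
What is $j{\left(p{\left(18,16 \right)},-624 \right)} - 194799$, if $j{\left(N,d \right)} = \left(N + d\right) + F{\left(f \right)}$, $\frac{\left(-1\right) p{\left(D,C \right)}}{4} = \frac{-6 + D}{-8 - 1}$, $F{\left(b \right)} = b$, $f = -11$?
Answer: $- \frac{586286}{3} \approx -1.9543 \cdot 10^{5}$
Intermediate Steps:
$p{\left(D,C \right)} = - \frac{8}{3} + \frac{4 D}{9}$ ($p{\left(D,C \right)} = - 4 \frac{-6 + D}{-8 - 1} = - 4 \frac{-6 + D}{-9} = - 4 \left(-6 + D\right) \left(- \frac{1}{9}\right) = - 4 \left(\frac{2}{3} - \frac{D}{9}\right) = - \frac{8}{3} + \frac{4 D}{9}$)
$j{\left(N,d \right)} = -11 + N + d$ ($j{\left(N,d \right)} = \left(N + d\right) - 11 = -11 + N + d$)
$j{\left(p{\left(18,16 \right)},-624 \right)} - 194799 = \left(-11 + \left(- \frac{8}{3} + \frac{4}{9} \cdot 18\right) - 624\right) - 194799 = \left(-11 + \left(- \frac{8}{3} + 8\right) - 624\right) - 194799 = \left(-11 + \frac{16}{3} - 624\right) - 194799 = - \frac{1889}{3} - 194799 = - \frac{586286}{3}$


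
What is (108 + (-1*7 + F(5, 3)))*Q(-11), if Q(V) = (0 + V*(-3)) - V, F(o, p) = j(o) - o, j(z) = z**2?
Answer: 5324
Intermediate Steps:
F(o, p) = o**2 - o
Q(V) = -4*V (Q(V) = (0 - 3*V) - V = -3*V - V = -4*V)
(108 + (-1*7 + F(5, 3)))*Q(-11) = (108 + (-1*7 + 5*(-1 + 5)))*(-4*(-11)) = (108 + (-7 + 5*4))*44 = (108 + (-7 + 20))*44 = (108 + 13)*44 = 121*44 = 5324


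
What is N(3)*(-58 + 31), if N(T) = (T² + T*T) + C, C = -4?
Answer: -378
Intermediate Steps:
N(T) = -4 + 2*T² (N(T) = (T² + T*T) - 4 = (T² + T²) - 4 = 2*T² - 4 = -4 + 2*T²)
N(3)*(-58 + 31) = (-4 + 2*3²)*(-58 + 31) = (-4 + 2*9)*(-27) = (-4 + 18)*(-27) = 14*(-27) = -378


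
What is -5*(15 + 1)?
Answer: -80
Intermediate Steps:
-5*(15 + 1) = -5*16 = -80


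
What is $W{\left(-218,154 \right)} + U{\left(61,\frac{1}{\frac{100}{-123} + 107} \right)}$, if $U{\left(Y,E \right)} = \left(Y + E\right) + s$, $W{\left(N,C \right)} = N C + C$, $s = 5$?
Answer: $- \frac{435610349}{13061} \approx -33352.0$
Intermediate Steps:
$W{\left(N,C \right)} = C + C N$ ($W{\left(N,C \right)} = C N + C = C + C N$)
$U{\left(Y,E \right)} = 5 + E + Y$ ($U{\left(Y,E \right)} = \left(Y + E\right) + 5 = \left(E + Y\right) + 5 = 5 + E + Y$)
$W{\left(-218,154 \right)} + U{\left(61,\frac{1}{\frac{100}{-123} + 107} \right)} = 154 \left(1 - 218\right) + \left(5 + \frac{1}{\frac{100}{-123} + 107} + 61\right) = 154 \left(-217\right) + \left(5 + \frac{1}{100 \left(- \frac{1}{123}\right) + 107} + 61\right) = -33418 + \left(5 + \frac{1}{- \frac{100}{123} + 107} + 61\right) = -33418 + \left(5 + \frac{1}{\frac{13061}{123}} + 61\right) = -33418 + \left(5 + \frac{123}{13061} + 61\right) = -33418 + \frac{862149}{13061} = - \frac{435610349}{13061}$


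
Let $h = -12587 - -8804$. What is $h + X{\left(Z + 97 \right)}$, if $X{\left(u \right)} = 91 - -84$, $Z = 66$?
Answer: $-3608$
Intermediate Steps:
$X{\left(u \right)} = 175$ ($X{\left(u \right)} = 91 + 84 = 175$)
$h = -3783$ ($h = -12587 + 8804 = -3783$)
$h + X{\left(Z + 97 \right)} = -3783 + 175 = -3608$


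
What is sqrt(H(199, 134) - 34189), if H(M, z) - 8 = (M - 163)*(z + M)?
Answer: I*sqrt(22193) ≈ 148.97*I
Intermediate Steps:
H(M, z) = 8 + (-163 + M)*(M + z) (H(M, z) = 8 + (M - 163)*(z + M) = 8 + (-163 + M)*(M + z))
sqrt(H(199, 134) - 34189) = sqrt((8 + 199**2 - 163*199 - 163*134 + 199*134) - 34189) = sqrt((8 + 39601 - 32437 - 21842 + 26666) - 34189) = sqrt(11996 - 34189) = sqrt(-22193) = I*sqrt(22193)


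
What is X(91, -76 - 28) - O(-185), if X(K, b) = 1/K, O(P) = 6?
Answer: -545/91 ≈ -5.9890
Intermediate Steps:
X(91, -76 - 28) - O(-185) = 1/91 - 1*6 = 1/91 - 6 = -545/91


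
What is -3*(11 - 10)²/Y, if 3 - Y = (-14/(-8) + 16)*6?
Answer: 2/69 ≈ 0.028986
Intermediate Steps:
Y = -207/2 (Y = 3 - (-14/(-8) + 16)*6 = 3 - (-14*(-⅛) + 16)*6 = 3 - (7/4 + 16)*6 = 3 - 71*6/4 = 3 - 1*213/2 = 3 - 213/2 = -207/2 ≈ -103.50)
-3*(11 - 10)²/Y = -3*(11 - 10)²/(-207/2) = -3*1²*(-2)/207 = -3*(-2)/207 = -3*(-2/207) = 2/69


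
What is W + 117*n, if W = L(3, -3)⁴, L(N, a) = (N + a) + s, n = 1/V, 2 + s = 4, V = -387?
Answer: 675/43 ≈ 15.698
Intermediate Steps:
s = 2 (s = -2 + 4 = 2)
n = -1/387 (n = 1/(-387) = -1/387 ≈ -0.0025840)
L(N, a) = 2 + N + a (L(N, a) = (N + a) + 2 = 2 + N + a)
W = 16 (W = (2 + 3 - 3)⁴ = 2⁴ = 16)
W + 117*n = 16 + 117*(-1/387) = 16 - 13/43 = 675/43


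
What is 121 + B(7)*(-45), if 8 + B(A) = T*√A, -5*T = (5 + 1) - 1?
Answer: 481 + 45*√7 ≈ 600.06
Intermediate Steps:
T = -1 (T = -((5 + 1) - 1)/5 = -(6 - 1)/5 = -⅕*5 = -1)
B(A) = -8 - √A
121 + B(7)*(-45) = 121 + (-8 - √7)*(-45) = 121 + (360 + 45*√7) = 481 + 45*√7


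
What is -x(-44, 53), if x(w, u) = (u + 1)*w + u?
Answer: 2323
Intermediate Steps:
x(w, u) = u + w*(1 + u) (x(w, u) = (1 + u)*w + u = w*(1 + u) + u = u + w*(1 + u))
-x(-44, 53) = -(53 - 44 + 53*(-44)) = -(53 - 44 - 2332) = -1*(-2323) = 2323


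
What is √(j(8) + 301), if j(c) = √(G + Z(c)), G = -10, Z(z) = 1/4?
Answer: √(1204 + 2*I*√39)/2 ≈ 17.35 + 0.089988*I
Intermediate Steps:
Z(z) = ¼
j(c) = I*√39/2 (j(c) = √(-10 + ¼) = √(-39/4) = I*√39/2)
√(j(8) + 301) = √(I*√39/2 + 301) = √(301 + I*√39/2)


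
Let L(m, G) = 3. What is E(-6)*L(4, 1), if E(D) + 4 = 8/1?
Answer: 12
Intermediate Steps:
E(D) = 4 (E(D) = -4 + 8/1 = -4 + 8*1 = -4 + 8 = 4)
E(-6)*L(4, 1) = 4*3 = 12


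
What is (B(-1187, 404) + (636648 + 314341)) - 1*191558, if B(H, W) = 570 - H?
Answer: 761188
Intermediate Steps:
(B(-1187, 404) + (636648 + 314341)) - 1*191558 = ((570 - 1*(-1187)) + (636648 + 314341)) - 1*191558 = ((570 + 1187) + 950989) - 191558 = (1757 + 950989) - 191558 = 952746 - 191558 = 761188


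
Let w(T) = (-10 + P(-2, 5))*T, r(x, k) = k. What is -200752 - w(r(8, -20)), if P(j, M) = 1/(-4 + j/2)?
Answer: -200956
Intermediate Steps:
P(j, M) = 1/(-4 + j/2) (P(j, M) = 1/(-4 + j*(1/2)) = 1/(-4 + j/2))
w(T) = -51*T/5 (w(T) = (-10 + 2/(-8 - 2))*T = (-10 + 2/(-10))*T = (-10 + 2*(-1/10))*T = (-10 - 1/5)*T = -51*T/5)
-200752 - w(r(8, -20)) = -200752 - (-51)*(-20)/5 = -200752 - 1*204 = -200752 - 204 = -200956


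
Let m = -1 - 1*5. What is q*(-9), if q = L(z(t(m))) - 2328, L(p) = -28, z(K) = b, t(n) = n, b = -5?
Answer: 21204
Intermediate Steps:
m = -6 (m = -1 - 5 = -6)
z(K) = -5
q = -2356 (q = -28 - 2328 = -2356)
q*(-9) = -2356*(-9) = 21204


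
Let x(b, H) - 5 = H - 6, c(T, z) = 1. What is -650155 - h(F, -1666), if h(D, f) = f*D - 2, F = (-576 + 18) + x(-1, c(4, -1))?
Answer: -1579781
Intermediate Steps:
x(b, H) = -1 + H (x(b, H) = 5 + (H - 6) = 5 + (-6 + H) = -1 + H)
F = -558 (F = (-576 + 18) + (-1 + 1) = -558 + 0 = -558)
h(D, f) = -2 + D*f (h(D, f) = D*f - 2 = -2 + D*f)
-650155 - h(F, -1666) = -650155 - (-2 - 558*(-1666)) = -650155 - (-2 + 929628) = -650155 - 1*929626 = -650155 - 929626 = -1579781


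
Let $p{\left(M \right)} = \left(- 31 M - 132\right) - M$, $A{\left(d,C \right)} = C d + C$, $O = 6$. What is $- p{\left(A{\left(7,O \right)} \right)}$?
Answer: $1668$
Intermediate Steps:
$A{\left(d,C \right)} = C + C d$
$p{\left(M \right)} = -132 - 32 M$ ($p{\left(M \right)} = \left(-132 - 31 M\right) - M = -132 - 32 M$)
$- p{\left(A{\left(7,O \right)} \right)} = - (-132 - 32 \cdot 6 \left(1 + 7\right)) = - (-132 - 32 \cdot 6 \cdot 8) = - (-132 - 1536) = \left(-1\right) \left(-1668\right) = 1668$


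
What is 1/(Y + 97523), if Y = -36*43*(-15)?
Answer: 1/120743 ≈ 8.2820e-6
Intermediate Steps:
Y = 23220 (Y = -1548*(-15) = 23220)
1/(Y + 97523) = 1/(23220 + 97523) = 1/120743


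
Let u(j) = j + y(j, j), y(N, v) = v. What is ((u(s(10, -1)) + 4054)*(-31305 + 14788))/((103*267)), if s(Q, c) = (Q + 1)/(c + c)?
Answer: -66778231/27501 ≈ -2428.2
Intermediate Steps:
s(Q, c) = (1 + Q)/(2*c) (s(Q, c) = (1 + Q)/((2*c)) = (1 + Q)*(1/(2*c)) = (1 + Q)/(2*c))
u(j) = 2*j (u(j) = j + j = 2*j)
((u(s(10, -1)) + 4054)*(-31305 + 14788))/((103*267)) = ((2*((½)*(1 + 10)/(-1)) + 4054)*(-31305 + 14788))/((103*267)) = ((2*((½)*(-1)*11) + 4054)*(-16517))/27501 = ((2*(-11/2) + 4054)*(-16517))*(1/27501) = ((-11 + 4054)*(-16517))*(1/27501) = (4043*(-16517))*(1/27501) = -66778231*1/27501 = -66778231/27501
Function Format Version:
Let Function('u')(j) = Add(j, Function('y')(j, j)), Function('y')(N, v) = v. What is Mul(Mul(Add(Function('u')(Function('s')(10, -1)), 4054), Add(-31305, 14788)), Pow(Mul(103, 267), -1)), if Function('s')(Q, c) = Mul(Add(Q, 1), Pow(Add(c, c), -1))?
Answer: Rational(-66778231, 27501) ≈ -2428.2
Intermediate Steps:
Function('s')(Q, c) = Mul(Rational(1, 2), Pow(c, -1), Add(1, Q)) (Function('s')(Q, c) = Mul(Add(1, Q), Pow(Mul(2, c), -1)) = Mul(Add(1, Q), Mul(Rational(1, 2), Pow(c, -1))) = Mul(Rational(1, 2), Pow(c, -1), Add(1, Q)))
Function('u')(j) = Mul(2, j) (Function('u')(j) = Add(j, j) = Mul(2, j))
Mul(Mul(Add(Function('u')(Function('s')(10, -1)), 4054), Add(-31305, 14788)), Pow(Mul(103, 267), -1)) = Mul(Mul(Add(Mul(2, Mul(Rational(1, 2), Pow(-1, -1), Add(1, 10))), 4054), Add(-31305, 14788)), Pow(Mul(103, 267), -1)) = Mul(Mul(Add(Mul(2, Mul(Rational(1, 2), -1, 11)), 4054), -16517), Pow(27501, -1)) = Mul(Mul(Add(Mul(2, Rational(-11, 2)), 4054), -16517), Rational(1, 27501)) = Mul(Mul(Add(-11, 4054), -16517), Rational(1, 27501)) = Mul(Mul(4043, -16517), Rational(1, 27501)) = Mul(-66778231, Rational(1, 27501)) = Rational(-66778231, 27501)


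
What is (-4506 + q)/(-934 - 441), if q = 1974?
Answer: 2532/1375 ≈ 1.8415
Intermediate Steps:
(-4506 + q)/(-934 - 441) = (-4506 + 1974)/(-934 - 441) = -2532/(-1375) = -2532*(-1/1375) = 2532/1375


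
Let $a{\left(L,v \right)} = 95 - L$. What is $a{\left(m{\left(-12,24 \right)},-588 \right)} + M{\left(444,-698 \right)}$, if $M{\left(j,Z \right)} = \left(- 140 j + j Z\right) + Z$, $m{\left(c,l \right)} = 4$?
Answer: $-372679$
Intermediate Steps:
$M{\left(j,Z \right)} = Z - 140 j + Z j$ ($M{\left(j,Z \right)} = \left(- 140 j + Z j\right) + Z = Z - 140 j + Z j$)
$a{\left(m{\left(-12,24 \right)},-588 \right)} + M{\left(444,-698 \right)} = \left(95 - 4\right) - 372770 = 91 - 372770 = -372679$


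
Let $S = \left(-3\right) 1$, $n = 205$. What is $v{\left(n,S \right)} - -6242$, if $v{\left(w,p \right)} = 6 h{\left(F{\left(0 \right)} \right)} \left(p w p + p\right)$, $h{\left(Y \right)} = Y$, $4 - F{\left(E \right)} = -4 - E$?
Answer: $94658$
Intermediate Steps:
$F{\left(E \right)} = 8 + E$ ($F{\left(E \right)} = 4 - \left(-4 - E\right) = 4 + \left(4 + E\right) = 8 + E$)
$S = -3$
$v{\left(w,p \right)} = 48 p + 48 w p^{2}$ ($v{\left(w,p \right)} = 6 \left(8 + 0\right) \left(p w p + p\right) = 6 \cdot 8 \left(w p^{2} + p\right) = 48 \left(p + w p^{2}\right) = 48 p + 48 w p^{2}$)
$v{\left(n,S \right)} - -6242 = 48 \left(-3\right) \left(1 - 615\right) - -6242 = 48 \left(-3\right) \left(1 - 615\right) + 6242 = 48 \left(-3\right) \left(-614\right) + 6242 = 88416 + 6242 = 94658$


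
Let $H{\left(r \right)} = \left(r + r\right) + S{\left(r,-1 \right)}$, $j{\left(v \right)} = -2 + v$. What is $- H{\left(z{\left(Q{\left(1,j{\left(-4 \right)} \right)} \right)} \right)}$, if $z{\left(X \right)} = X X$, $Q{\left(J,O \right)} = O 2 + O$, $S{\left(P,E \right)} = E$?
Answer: $-647$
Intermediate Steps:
$Q{\left(J,O \right)} = 3 O$ ($Q{\left(J,O \right)} = 2 O + O = 3 O$)
$z{\left(X \right)} = X^{2}$
$H{\left(r \right)} = -1 + 2 r$ ($H{\left(r \right)} = \left(r + r\right) - 1 = 2 r - 1 = -1 + 2 r$)
$- H{\left(z{\left(Q{\left(1,j{\left(-4 \right)} \right)} \right)} \right)} = - (-1 + 2 \left(3 \left(-2 - 4\right)\right)^{2}) = - (-1 + 2 \left(3 \left(-6\right)\right)^{2}) = - (-1 + 2 \left(-18\right)^{2}) = - (-1 + 2 \cdot 324) = - (-1 + 648) = \left(-1\right) 647 = -647$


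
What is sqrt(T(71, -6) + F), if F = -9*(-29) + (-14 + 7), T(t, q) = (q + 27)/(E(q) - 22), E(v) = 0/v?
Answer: sqrt(122474)/22 ≈ 15.907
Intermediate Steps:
E(v) = 0
T(t, q) = -27/22 - q/22 (T(t, q) = (q + 27)/(0 - 22) = (27 + q)/(-22) = (27 + q)*(-1/22) = -27/22 - q/22)
F = 254 (F = 261 - 7 = 254)
sqrt(T(71, -6) + F) = sqrt((-27/22 - 1/22*(-6)) + 254) = sqrt((-27/22 + 3/11) + 254) = sqrt(-21/22 + 254) = sqrt(5567/22) = sqrt(122474)/22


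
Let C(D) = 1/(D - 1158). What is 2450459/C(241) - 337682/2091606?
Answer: -2349993491738950/1045803 ≈ -2.2471e+9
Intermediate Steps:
C(D) = 1/(-1158 + D)
2450459/C(241) - 337682/2091606 = 2450459/(1/(-1158 + 241)) - 337682/2091606 = 2450459/(1/(-917)) - 337682*1/2091606 = 2450459/(-1/917) - 168841/1045803 = 2450459*(-917) - 168841/1045803 = -2247070903 - 168841/1045803 = -2349993491738950/1045803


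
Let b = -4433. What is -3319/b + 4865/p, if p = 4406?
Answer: 36190059/19531798 ≈ 1.8529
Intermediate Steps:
-3319/b + 4865/p = -3319/(-4433) + 4865/4406 = -3319*(-1/4433) + 4865*(1/4406) = 3319/4433 + 4865/4406 = 36190059/19531798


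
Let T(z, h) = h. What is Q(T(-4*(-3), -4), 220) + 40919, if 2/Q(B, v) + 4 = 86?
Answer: 1677680/41 ≈ 40919.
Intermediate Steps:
Q(B, v) = 1/41 (Q(B, v) = 2/(-4 + 86) = 2/82 = 2*(1/82) = 1/41)
Q(T(-4*(-3), -4), 220) + 40919 = 1/41 + 40919 = 1677680/41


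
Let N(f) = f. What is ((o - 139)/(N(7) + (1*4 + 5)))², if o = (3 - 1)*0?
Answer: 19321/256 ≈ 75.473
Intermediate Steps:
o = 0 (o = 2*0 = 0)
((o - 139)/(N(7) + (1*4 + 5)))² = ((0 - 139)/(7 + (1*4 + 5)))² = (-139/(7 + (4 + 5)))² = (-139/(7 + 9))² = (-139/16)² = 19321/256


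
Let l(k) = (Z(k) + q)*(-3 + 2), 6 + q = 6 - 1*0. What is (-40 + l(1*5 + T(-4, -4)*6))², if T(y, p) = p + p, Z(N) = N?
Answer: 9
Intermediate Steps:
T(y, p) = 2*p
q = 0 (q = -6 + (6 - 1*0) = -6 + (6 + 0) = -6 + 6 = 0)
l(k) = -k (l(k) = (k + 0)*(-3 + 2) = k*(-1) = -k)
(-40 + l(1*5 + T(-4, -4)*6))² = (-40 - (1*5 + (2*(-4))*6))² = (-40 - (5 - 8*6))² = (-40 - (5 - 48))² = (-40 - 1*(-43))² = (-40 + 43)² = 3² = 9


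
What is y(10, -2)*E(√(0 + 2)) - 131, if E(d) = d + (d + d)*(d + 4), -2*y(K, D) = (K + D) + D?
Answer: -143 - 27*√2 ≈ -181.18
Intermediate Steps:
y(K, D) = -D - K/2 (y(K, D) = -((K + D) + D)/2 = -((D + K) + D)/2 = -(K + 2*D)/2 = -D - K/2)
E(d) = d + 2*d*(4 + d) (E(d) = d + (2*d)*(4 + d) = d + 2*d*(4 + d))
y(10, -2)*E(√(0 + 2)) - 131 = (-1*(-2) - ½*10)*(√(0 + 2)*(9 + 2*√(0 + 2))) - 131 = (2 - 5)*(√2*(9 + 2*√2)) - 131 = -3*√2*(9 + 2*√2) - 131 = -131 - 3*√2*(9 + 2*√2)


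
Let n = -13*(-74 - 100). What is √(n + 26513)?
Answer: 5*√1151 ≈ 169.63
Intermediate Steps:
n = 2262 (n = -13*(-174) = 2262)
√(n + 26513) = √(2262 + 26513) = √28775 = 5*√1151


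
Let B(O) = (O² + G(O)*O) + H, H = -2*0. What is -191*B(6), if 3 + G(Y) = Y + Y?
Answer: -17190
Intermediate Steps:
H = 0
G(Y) = -3 + 2*Y (G(Y) = -3 + (Y + Y) = -3 + 2*Y)
B(O) = O² + O*(-3 + 2*O) (B(O) = (O² + (-3 + 2*O)*O) + 0 = (O² + O*(-3 + 2*O)) + 0 = O² + O*(-3 + 2*O))
-191*B(6) = -573*6*(-1 + 6) = -573*6*5 = -191*90 = -17190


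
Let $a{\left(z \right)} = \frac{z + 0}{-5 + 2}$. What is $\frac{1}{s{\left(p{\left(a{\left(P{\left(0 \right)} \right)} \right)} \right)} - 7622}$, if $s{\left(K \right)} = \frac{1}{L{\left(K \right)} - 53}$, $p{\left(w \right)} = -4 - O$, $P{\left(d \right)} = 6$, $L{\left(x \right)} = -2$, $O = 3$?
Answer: $- \frac{55}{419211} \approx -0.0001312$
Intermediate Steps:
$a{\left(z \right)} = - \frac{z}{3}$ ($a{\left(z \right)} = \frac{z}{-3} = z \left(- \frac{1}{3}\right) = - \frac{z}{3}$)
$p{\left(w \right)} = -7$ ($p{\left(w \right)} = -4 - 3 = -7$)
$s{\left(K \right)} = - \frac{1}{55}$ ($s{\left(K \right)} = \frac{1}{-2 - 53} = \frac{1}{-55} = - \frac{1}{55}$)
$\frac{1}{s{\left(p{\left(a{\left(P{\left(0 \right)} \right)} \right)} \right)} - 7622} = \frac{1}{- \frac{1}{55} - 7622} = \frac{1}{- \frac{419211}{55}} = - \frac{55}{419211}$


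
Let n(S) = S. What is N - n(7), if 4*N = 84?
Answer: 14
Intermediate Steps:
N = 21 (N = (¼)*84 = 21)
N - n(7) = 21 - 1*7 = 21 - 7 = 14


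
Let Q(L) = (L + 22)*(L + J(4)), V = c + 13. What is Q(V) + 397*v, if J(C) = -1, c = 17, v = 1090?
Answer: 434238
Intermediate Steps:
V = 30 (V = 17 + 13 = 30)
Q(L) = (-1 + L)*(22 + L) (Q(L) = (L + 22)*(L - 1) = (22 + L)*(-1 + L) = (-1 + L)*(22 + L))
Q(V) + 397*v = (-22 + 30² + 21*30) + 397*1090 = (-22 + 900 + 630) + 432730 = 1508 + 432730 = 434238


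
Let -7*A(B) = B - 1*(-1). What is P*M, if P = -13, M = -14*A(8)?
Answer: -234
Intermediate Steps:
A(B) = -⅐ - B/7 (A(B) = -(B - 1*(-1))/7 = -(B + 1)/7 = -(1 + B)/7 = -⅐ - B/7)
M = 18 (M = -14*(-⅐ - ⅐*8) = -14*(-⅐ - 8/7) = -14*(-9/7) = 18)
P*M = -13*18 = -234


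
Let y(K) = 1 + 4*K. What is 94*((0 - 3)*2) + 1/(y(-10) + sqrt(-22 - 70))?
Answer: -909771/1613 - 2*I*sqrt(23)/1613 ≈ -564.02 - 0.0059465*I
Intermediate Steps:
94*((0 - 3)*2) + 1/(y(-10) + sqrt(-22 - 70)) = 94*((0 - 3)*2) + 1/((1 + 4*(-10)) + sqrt(-22 - 70)) = 94*(-3*2) + 1/((1 - 40) + sqrt(-92)) = 94*(-6) + 1/(-39 + 2*I*sqrt(23)) = -564 + 1/(-39 + 2*I*sqrt(23))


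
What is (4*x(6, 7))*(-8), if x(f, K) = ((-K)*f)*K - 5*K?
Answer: 10528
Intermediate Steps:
x(f, K) = -5*K - f*K**2 (x(f, K) = (-K*f)*K - 5*K = -f*K**2 - 5*K = -5*K - f*K**2)
(4*x(6, 7))*(-8) = (4*(-1*7*(5 + 7*6)))*(-8) = (4*(-1*7*(5 + 42)))*(-8) = (4*(-1*7*47))*(-8) = (4*(-329))*(-8) = -1316*(-8) = 10528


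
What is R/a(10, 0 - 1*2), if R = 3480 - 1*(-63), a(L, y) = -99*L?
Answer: -1181/330 ≈ -3.5788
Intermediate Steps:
R = 3543 (R = 3480 + 63 = 3543)
R/a(10, 0 - 1*2) = 3543/((-99*10)) = 3543/(-990) = 3543*(-1/990) = -1181/330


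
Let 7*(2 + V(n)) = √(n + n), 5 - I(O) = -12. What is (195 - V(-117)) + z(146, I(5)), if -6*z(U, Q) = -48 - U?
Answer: 688/3 - 3*I*√26/7 ≈ 229.33 - 2.1853*I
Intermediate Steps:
I(O) = 17 (I(O) = 5 - 1*(-12) = 5 + 12 = 17)
V(n) = -2 + √2*√n/7 (V(n) = -2 + √(n + n)/7 = -2 + √(2*n)/7 = -2 + (√2*√n)/7 = -2 + √2*√n/7)
z(U, Q) = 8 + U/6 (z(U, Q) = -(-48 - U)/6 = 8 + U/6)
(195 - V(-117)) + z(146, I(5)) = (195 - (-2 + √2*√(-117)/7)) + (8 + (⅙)*146) = (195 - (-2 + √2*(3*I*√13)/7)) + (8 + 73/3) = (195 - (-2 + 3*I*√26/7)) + 97/3 = (195 + (2 - 3*I*√26/7)) + 97/3 = (197 - 3*I*√26/7) + 97/3 = 688/3 - 3*I*√26/7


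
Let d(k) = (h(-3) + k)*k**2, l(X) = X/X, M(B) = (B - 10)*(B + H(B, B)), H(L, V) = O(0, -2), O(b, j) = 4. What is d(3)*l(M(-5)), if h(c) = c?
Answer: 0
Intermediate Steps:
H(L, V) = 4
M(B) = (-10 + B)*(4 + B) (M(B) = (B - 10)*(B + 4) = (-10 + B)*(4 + B))
l(X) = 1
d(k) = k**2*(-3 + k) (d(k) = (-3 + k)*k**2 = k**2*(-3 + k))
d(3)*l(M(-5)) = (3**2*(-3 + 3))*1 = (9*0)*1 = 0*1 = 0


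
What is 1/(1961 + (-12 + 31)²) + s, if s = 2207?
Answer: 5124655/2322 ≈ 2207.0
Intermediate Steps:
1/(1961 + (-12 + 31)²) + s = 1/(1961 + (-12 + 31)²) + 2207 = 1/(1961 + 19²) + 2207 = 1/(1961 + 361) + 2207 = 1/2322 + 2207 = 5124655/2322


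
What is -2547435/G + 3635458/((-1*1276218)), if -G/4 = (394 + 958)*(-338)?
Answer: -4948175310431/1166401993536 ≈ -4.2423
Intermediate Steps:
G = 1827904 (G = -4*(394 + 958)*(-338) = -5408*(-338) = -4*(-456976) = 1827904)
-2547435/G + 3635458/((-1*1276218)) = -2547435/1827904 + 3635458/((-1*1276218)) = -2547435*1/1827904 + 3635458/(-1276218) = -2547435/1827904 + 3635458*(-1/1276218) = -2547435/1827904 - 1817729/638109 = -4948175310431/1166401993536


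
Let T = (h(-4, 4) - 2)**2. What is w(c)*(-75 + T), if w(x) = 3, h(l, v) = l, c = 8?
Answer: -117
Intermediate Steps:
T = 36 (T = (-4 - 2)**2 = (-6)**2 = 36)
w(c)*(-75 + T) = 3*(-75 + 36) = 3*(-39) = -117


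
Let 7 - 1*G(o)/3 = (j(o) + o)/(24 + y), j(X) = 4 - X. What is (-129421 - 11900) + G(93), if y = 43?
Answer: -9467112/67 ≈ -1.4130e+5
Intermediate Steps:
G(o) = 1395/67 (G(o) = 21 - 3*((4 - o) + o)/(24 + 43) = 21 - 12/67 = 1395/67)
(-129421 - 11900) + G(93) = (-129421 - 11900) + 1395/67 = -141321 + 1395/67 = -9467112/67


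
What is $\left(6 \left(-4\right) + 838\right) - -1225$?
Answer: $2039$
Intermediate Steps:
$\left(6 \left(-4\right) + 838\right) - -1225 = \left(-24 + 838\right) + 1225 = 814 + 1225 = 2039$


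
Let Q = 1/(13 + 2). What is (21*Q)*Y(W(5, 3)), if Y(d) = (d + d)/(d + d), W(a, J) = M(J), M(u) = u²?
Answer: 7/5 ≈ 1.4000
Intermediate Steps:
Q = 1/15 ≈ 0.066667
W(a, J) = J²
Y(d) = 1 (Y(d) = (2*d)/((2*d)) = (2*d)*(1/(2*d)) = 1)
(21*Q)*Y(W(5, 3)) = (21*(1/15))*1 = (7/5)*1 = 7/5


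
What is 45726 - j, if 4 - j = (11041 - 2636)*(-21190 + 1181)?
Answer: -168129923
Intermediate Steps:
j = 168175649 (j = 4 - (11041 - 2636)*(-21190 + 1181) = 4 - 8405*(-20009) = 4 - 1*(-168175645) = 4 + 168175645 = 168175649)
45726 - j = 45726 - 1*168175649 = 45726 - 168175649 = -168129923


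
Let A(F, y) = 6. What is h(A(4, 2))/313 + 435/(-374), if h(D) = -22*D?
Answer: -185523/117062 ≈ -1.5848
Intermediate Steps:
h(A(4, 2))/313 + 435/(-374) = -22*6/313 + 435/(-374) = -132*1/313 + 435*(-1/374) = -132/313 - 435/374 = -185523/117062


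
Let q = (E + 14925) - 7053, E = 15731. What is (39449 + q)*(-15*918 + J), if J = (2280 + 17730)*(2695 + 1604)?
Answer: 5423053339440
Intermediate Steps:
J = 86022990 (J = 20010*4299 = 86022990)
q = 23603 (q = (15731 + 14925) - 7053 = 30656 - 7053 = 23603)
(39449 + q)*(-15*918 + J) = (39449 + 23603)*(-15*918 + 86022990) = 63052*(-13770 + 86022990) = 63052*86009220 = 5423053339440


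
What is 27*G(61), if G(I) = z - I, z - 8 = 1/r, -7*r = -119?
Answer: -24300/17 ≈ -1429.4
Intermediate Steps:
r = 17 (r = -⅐*(-119) = 17)
z = 137/17 (z = 8 + 1/17 = 137/17 ≈ 8.0588)
G(I) = 137/17 - I
27*G(61) = 27*(137/17 - 1*61) = 27*(137/17 - 61) = 27*(-900/17) = -24300/17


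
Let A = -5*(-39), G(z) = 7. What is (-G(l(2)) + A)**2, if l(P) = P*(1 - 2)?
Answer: 35344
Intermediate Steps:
l(P) = -P (l(P) = P*(-1) = -P)
A = 195
(-G(l(2)) + A)**2 = (-1*7 + 195)**2 = (-7 + 195)**2 = 188**2 = 35344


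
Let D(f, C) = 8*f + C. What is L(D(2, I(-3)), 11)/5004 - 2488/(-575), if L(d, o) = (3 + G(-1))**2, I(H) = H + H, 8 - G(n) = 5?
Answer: 346407/79925 ≈ 4.3342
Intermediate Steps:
G(n) = 3 (G(n) = 8 - 1*5 = 8 - 5 = 3)
I(H) = 2*H
D(f, C) = C + 8*f
L(d, o) = 36 (L(d, o) = (3 + 3)**2 = 6**2 = 36)
L(D(2, I(-3)), 11)/5004 - 2488/(-575) = 36/5004 - 2488/(-575) = 36*(1/5004) - 2488*(-1/575) = 1/139 + 2488/575 = 346407/79925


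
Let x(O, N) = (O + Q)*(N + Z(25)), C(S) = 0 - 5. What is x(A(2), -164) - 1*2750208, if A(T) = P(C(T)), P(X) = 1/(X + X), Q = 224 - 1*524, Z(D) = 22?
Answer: -13537969/5 ≈ -2.7076e+6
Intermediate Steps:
C(S) = -5
Q = -300 (Q = 224 - 524 = -300)
P(X) = 1/(2*X)
A(T) = -⅒ (A(T) = (½)/(-5) = (½)*(-⅕) = -⅒)
x(O, N) = (-300 + O)*(22 + N) (x(O, N) = (O - 300)*(N + 22) = (-300 + O)*(22 + N))
x(A(2), -164) - 1*2750208 = (-6600 - 300*(-164) + 22*(-⅒) - 164*(-⅒)) - 1*2750208 = (-6600 + 49200 - 11/5 + 82/5) - 2750208 = 213071/5 - 2750208 = -13537969/5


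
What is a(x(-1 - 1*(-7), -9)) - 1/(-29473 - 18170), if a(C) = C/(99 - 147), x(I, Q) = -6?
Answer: 47651/381144 ≈ 0.12502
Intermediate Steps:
a(C) = -C/48 (a(C) = C/(-48) = -C/48)
a(x(-1 - 1*(-7), -9)) - 1/(-29473 - 18170) = -1/48*(-6) - 1/(-29473 - 18170) = ⅛ - 1/(-47643) = ⅛ - 1*(-1/47643) = ⅛ + 1/47643 = 47651/381144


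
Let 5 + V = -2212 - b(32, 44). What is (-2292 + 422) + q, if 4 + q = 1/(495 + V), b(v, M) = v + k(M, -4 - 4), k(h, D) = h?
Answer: -3369453/1798 ≈ -1874.0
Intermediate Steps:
b(v, M) = M + v (b(v, M) = v + M = M + v)
V = -2293 (V = -5 + (-2212 - (44 + 32)) = -5 + (-2212 - 1*76) = -5 + (-2212 - 76) = -5 - 2288 = -2293)
q = -7193/1798 (q = -4 + 1/(495 - 2293) = -4 + 1/(-1798) = -4 - 1/1798 = -7193/1798 ≈ -4.0006)
(-2292 + 422) + q = (-2292 + 422) - 7193/1798 = -1870 - 7193/1798 = -3369453/1798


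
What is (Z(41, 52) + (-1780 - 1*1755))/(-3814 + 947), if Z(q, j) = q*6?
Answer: 3289/2867 ≈ 1.1472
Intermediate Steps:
Z(q, j) = 6*q
(Z(41, 52) + (-1780 - 1*1755))/(-3814 + 947) = (6*41 + (-1780 - 1*1755))/(-3814 + 947) = (246 + (-1780 - 1755))/(-2867) = (246 - 3535)*(-1/2867) = -3289*(-1/2867) = 3289/2867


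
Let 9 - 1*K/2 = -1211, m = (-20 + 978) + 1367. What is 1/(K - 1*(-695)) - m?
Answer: -7288874/3135 ≈ -2325.0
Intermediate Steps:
m = 2325 (m = 958 + 1367 = 2325)
K = 2440 (K = 18 - 2*(-1211) = 18 + 2422 = 2440)
1/(K - 1*(-695)) - m = 1/(2440 - 1*(-695)) - 1*2325 = 1/(2440 + 695) - 2325 = 1/3135 - 2325 = -7288874/3135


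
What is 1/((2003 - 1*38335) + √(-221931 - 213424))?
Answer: -36332/1320449579 - I*√435355/1320449579 ≈ -2.7515e-5 - 4.9969e-7*I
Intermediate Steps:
1/((2003 - 1*38335) + √(-221931 - 213424)) = 1/((2003 - 38335) + √(-435355)) = 1/(-36332 + I*√435355)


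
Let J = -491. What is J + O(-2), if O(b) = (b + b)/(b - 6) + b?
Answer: -985/2 ≈ -492.50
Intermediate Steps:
O(b) = b + 2*b/(-6 + b) (O(b) = (2*b)/(-6 + b) + b = 2*b/(-6 + b) + b = b + 2*b/(-6 + b))
J + O(-2) = -491 - 2*(-4 - 2)/(-6 - 2) = -491 - 2*(-6)/(-8) = -491 - 2*(-⅛)*(-6) = -491 - 3/2 = -985/2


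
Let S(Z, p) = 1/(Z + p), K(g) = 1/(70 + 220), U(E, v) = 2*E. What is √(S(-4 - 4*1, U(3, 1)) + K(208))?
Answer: 6*I*√290/145 ≈ 0.70466*I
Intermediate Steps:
K(g) = 1/290
√(S(-4 - 4*1, U(3, 1)) + K(208)) = √(1/((-4 - 4*1) + 2*3) + 1/290) = √(1/((-4 - 4) + 6) + 1/290) = √(1/(-8 + 6) + 1/290) = √(1/(-2) + 1/290) = √(-½ + 1/290) = √(-72/145) = 6*I*√290/145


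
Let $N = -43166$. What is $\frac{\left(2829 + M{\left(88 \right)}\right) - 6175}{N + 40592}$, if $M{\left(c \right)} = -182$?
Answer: $\frac{196}{143} \approx 1.3706$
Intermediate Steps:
$\frac{\left(2829 + M{\left(88 \right)}\right) - 6175}{N + 40592} = \frac{\left(2829 - 182\right) - 6175}{-43166 + 40592} = \frac{2647 - 6175}{-2574} = \left(-3528\right) \left(- \frac{1}{2574}\right) = \frac{196}{143}$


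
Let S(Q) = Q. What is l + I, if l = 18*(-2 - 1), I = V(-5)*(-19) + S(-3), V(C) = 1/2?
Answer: -133/2 ≈ -66.500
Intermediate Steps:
V(C) = ½
I = -25/2 (I = (½)*(-19) - 3 = -19/2 - 3 = -25/2 ≈ -12.500)
l = -54 (l = 18*(-3) = -54)
l + I = -54 - 25/2 = -133/2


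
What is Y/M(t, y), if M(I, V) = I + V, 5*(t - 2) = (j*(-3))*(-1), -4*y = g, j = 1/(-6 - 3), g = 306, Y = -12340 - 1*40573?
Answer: 1587390/2237 ≈ 709.61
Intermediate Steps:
Y = -52913 (Y = -12340 - 40573 = -52913)
j = -1/9 (j = 1/(-9) = -1/9 ≈ -0.11111)
y = -153/2 (y = -1/4*306 = -153/2 ≈ -76.500)
t = 29/15 (t = 2 + (-1/9*(-3)*(-1))/5 = 2 + ((1/3)*(-1))/5 = 2 + (1/5)*(-1/3) = 2 - 1/15 = 29/15 ≈ 1.9333)
Y/M(t, y) = -52913/(29/15 - 153/2) = -52913/(-2237/30) = -52913*(-30/2237) = 1587390/2237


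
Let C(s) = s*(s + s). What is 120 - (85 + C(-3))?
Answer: 17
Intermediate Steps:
C(s) = 2*s² (C(s) = s*(2*s) = 2*s²)
120 - (85 + C(-3)) = 120 - (85 + 2*(-3)²) = 120 - (85 + 2*9) = 120 - (85 + 18) = 120 - 1*103 = 120 - 103 = 17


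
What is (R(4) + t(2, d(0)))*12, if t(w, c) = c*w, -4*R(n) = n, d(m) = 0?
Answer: -12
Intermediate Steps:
R(n) = -n/4
(R(4) + t(2, d(0)))*12 = (-¼*4 + 0*2)*12 = (-1 + 0)*12 = -1*12 = -12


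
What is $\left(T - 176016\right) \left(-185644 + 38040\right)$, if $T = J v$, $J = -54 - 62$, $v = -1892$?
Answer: $-6414279424$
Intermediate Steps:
$J = -116$ ($J = -54 - 62 = -116$)
$T = 219472$ ($T = \left(-116\right) \left(-1892\right) = 219472$)
$\left(T - 176016\right) \left(-185644 + 38040\right) = \left(219472 - 176016\right) \left(-185644 + 38040\right) = \left(219472 - 176016\right) \left(-147604\right) = 43456 \left(-147604\right) = -6414279424$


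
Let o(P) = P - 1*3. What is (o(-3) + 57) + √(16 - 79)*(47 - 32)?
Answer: 51 + 45*I*√7 ≈ 51.0 + 119.06*I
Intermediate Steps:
o(P) = -3 + P (o(P) = P - 3 = -3 + P)
(o(-3) + 57) + √(16 - 79)*(47 - 32) = ((-3 - 3) + 57) + √(16 - 79)*(47 - 32) = (-6 + 57) + √(-63)*15 = 51 + (3*I*√7)*15 = 51 + 45*I*√7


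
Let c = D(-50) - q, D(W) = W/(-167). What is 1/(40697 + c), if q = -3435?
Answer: 167/7370094 ≈ 2.2659e-5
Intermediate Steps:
D(W) = -W/167 (D(W) = W*(-1/167) = -W/167)
c = 573695/167 (c = -1/167*(-50) - 1*(-3435) = 50/167 + 3435 = 573695/167 ≈ 3435.3)
1/(40697 + c) = 1/(40697 + 573695/167) = 1/(7370094/167) = 167/7370094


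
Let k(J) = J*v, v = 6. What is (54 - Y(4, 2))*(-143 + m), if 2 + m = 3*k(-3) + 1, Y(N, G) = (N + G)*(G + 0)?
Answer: -8316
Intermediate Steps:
Y(N, G) = G*(G + N) (Y(N, G) = (G + N)*G = G*(G + N))
k(J) = 6*J (k(J) = J*6 = 6*J)
m = -55 (m = -2 + (3*(6*(-3)) + 1) = -2 + (3*(-18) + 1) = -2 + (-54 + 1) = -2 - 53 = -55)
(54 - Y(4, 2))*(-143 + m) = (54 - 2*(2 + 4))*(-143 - 55) = (54 - 2*6)*(-198) = (54 - 1*12)*(-198) = (54 - 12)*(-198) = 42*(-198) = -8316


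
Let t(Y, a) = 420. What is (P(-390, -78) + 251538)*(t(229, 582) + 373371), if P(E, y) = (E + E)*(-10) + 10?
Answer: 96941948268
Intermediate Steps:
P(E, y) = 10 - 20*E (P(E, y) = (2*E)*(-10) + 10 = -20*E + 10 = 10 - 20*E)
(P(-390, -78) + 251538)*(t(229, 582) + 373371) = ((10 - 20*(-390)) + 251538)*(420 + 373371) = ((10 + 7800) + 251538)*373791 = (7810 + 251538)*373791 = 259348*373791 = 96941948268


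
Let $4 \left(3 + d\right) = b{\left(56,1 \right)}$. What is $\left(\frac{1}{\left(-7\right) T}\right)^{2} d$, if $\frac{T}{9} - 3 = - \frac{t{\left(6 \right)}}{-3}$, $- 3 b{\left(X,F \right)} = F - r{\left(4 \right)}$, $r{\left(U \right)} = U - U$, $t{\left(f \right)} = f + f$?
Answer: $- \frac{37}{2333772} \approx -1.5854 \cdot 10^{-5}$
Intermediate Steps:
$t{\left(f \right)} = 2 f$
$r{\left(U \right)} = 0$
$b{\left(X,F \right)} = - \frac{F}{3}$ ($b{\left(X,F \right)} = - \frac{F - 0}{3} = - \frac{F + 0}{3} = - \frac{F}{3}$)
$d = - \frac{37}{12}$ ($d = -3 + \frac{\left(- \frac{1}{3}\right) 1}{4} = -3 + \frac{1}{4} \left(- \frac{1}{3}\right) = -3 - \frac{1}{12} = - \frac{37}{12} \approx -3.0833$)
$T = 63$ ($T = 27 + 9 \left(- \frac{2 \cdot 6}{-3}\right) = 27 + 9 \left(- \frac{12 \left(-1\right)}{3}\right) = 27 + 9 \left(\left(-1\right) \left(-4\right)\right) = 27 + 9 \cdot 4 = 27 + 36 = 63$)
$\left(\frac{1}{\left(-7\right) T}\right)^{2} d = \left(\frac{1}{\left(-7\right) 63}\right)^{2} \left(- \frac{37}{12}\right) = \left(\left(- \frac{1}{7}\right) \frac{1}{63}\right)^{2} \left(- \frac{37}{12}\right) = \left(- \frac{1}{441}\right)^{2} \left(- \frac{37}{12}\right) = \frac{1}{194481} \left(- \frac{37}{12}\right) = - \frac{37}{2333772}$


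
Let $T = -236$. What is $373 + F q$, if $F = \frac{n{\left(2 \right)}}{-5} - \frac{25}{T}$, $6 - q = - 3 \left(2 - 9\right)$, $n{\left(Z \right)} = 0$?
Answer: $\frac{87653}{236} \approx 371.41$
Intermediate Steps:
$q = -15$ ($q = 6 - - 3 \left(2 - 9\right) = 6 - \left(-3\right) \left(-7\right) = 6 - 21 = -15$)
$F = \frac{25}{236}$ ($F = \frac{0}{-5} - \frac{25}{-236} = 0 \left(- \frac{1}{5}\right) - - \frac{25}{236} = 0 + \frac{25}{236} = \frac{25}{236} \approx 0.10593$)
$373 + F q = 373 + \frac{25}{236} \left(-15\right) = 373 - \frac{375}{236} = \frac{87653}{236}$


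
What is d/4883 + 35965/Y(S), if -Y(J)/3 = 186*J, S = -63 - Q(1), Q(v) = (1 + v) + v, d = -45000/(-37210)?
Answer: 653636936495/669151612404 ≈ 0.97681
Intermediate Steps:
d = 4500/3721 (d = -45000*(-1/37210) = 4500/3721 ≈ 1.2094)
Q(v) = 1 + 2*v
S = -66 (S = -63 - (1 + 2*1) = -63 - (1 + 2) = -63 - 1*3 = -63 - 3 = -66)
Y(J) = -558*J
d/4883 + 35965/Y(S) = (4500/3721)/4883 + 35965/((-558*(-66))) = (4500/3721)*(1/4883) + 35965/36828 = 4500/18169643 + 35965*(1/36828) = 4500/18169643 + 35965/36828 = 653636936495/669151612404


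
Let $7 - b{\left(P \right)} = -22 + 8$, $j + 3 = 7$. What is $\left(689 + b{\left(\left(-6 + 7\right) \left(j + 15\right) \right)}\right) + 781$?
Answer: $1491$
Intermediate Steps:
$j = 4$ ($j = -3 + 7 = 4$)
$b{\left(P \right)} = 21$ ($b{\left(P \right)} = 7 - \left(-22 + 8\right) = 7 - -14 = 7 + 14 = 21$)
$\left(689 + b{\left(\left(-6 + 7\right) \left(j + 15\right) \right)}\right) + 781 = \left(689 + 21\right) + 781 = 710 + 781 = 1491$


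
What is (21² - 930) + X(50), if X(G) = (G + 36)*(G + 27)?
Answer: 6133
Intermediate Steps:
X(G) = (27 + G)*(36 + G) (X(G) = (36 + G)*(27 + G) = (27 + G)*(36 + G))
(21² - 930) + X(50) = (21² - 930) + (972 + 50² + 63*50) = (441 - 930) + (972 + 2500 + 3150) = -489 + 6622 = 6133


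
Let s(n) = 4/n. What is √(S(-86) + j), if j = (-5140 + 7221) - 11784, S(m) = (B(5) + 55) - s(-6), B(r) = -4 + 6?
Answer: 2*I*√21702/3 ≈ 98.211*I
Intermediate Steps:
B(r) = 2
S(m) = 173/3 (S(m) = (2 + 55) - 4/(-6) = 57 - 4*(-1)/6 = 57 - 1*(-⅔) = 57 + ⅔ = 173/3)
j = -9703 (j = 2081 - 11784 = -9703)
√(S(-86) + j) = √(173/3 - 9703) = √(-28936/3) = 2*I*√21702/3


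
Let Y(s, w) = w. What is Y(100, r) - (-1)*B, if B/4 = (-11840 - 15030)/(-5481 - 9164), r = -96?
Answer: -259688/2929 ≈ -88.661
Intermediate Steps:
B = 21496/2929 (B = 4*((-11840 - 15030)/(-5481 - 9164)) = 4*(-26870/(-14645)) = 4*(-26870*(-1/14645)) = 4*(5374/2929) = 21496/2929 ≈ 7.3390)
Y(100, r) - (-1)*B = -96 - (-1)*21496/2929 = -96 - 1*(-21496/2929) = -96 + 21496/2929 = -259688/2929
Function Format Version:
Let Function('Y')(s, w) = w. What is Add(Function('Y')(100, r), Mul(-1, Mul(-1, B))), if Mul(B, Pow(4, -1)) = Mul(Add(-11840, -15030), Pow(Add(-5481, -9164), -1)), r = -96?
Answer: Rational(-259688, 2929) ≈ -88.661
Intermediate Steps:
B = Rational(21496, 2929) (B = Mul(4, Mul(Add(-11840, -15030), Pow(Add(-5481, -9164), -1))) = Mul(4, Mul(-26870, Pow(-14645, -1))) = Mul(4, Mul(-26870, Rational(-1, 14645))) = Mul(4, Rational(5374, 2929)) = Rational(21496, 2929) ≈ 7.3390)
Add(Function('Y')(100, r), Mul(-1, Mul(-1, B))) = Add(-96, Mul(-1, Mul(-1, Rational(21496, 2929)))) = Add(-96, Mul(-1, Rational(-21496, 2929))) = Add(-96, Rational(21496, 2929)) = Rational(-259688, 2929)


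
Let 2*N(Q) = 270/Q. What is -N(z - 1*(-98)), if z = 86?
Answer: -135/184 ≈ -0.73370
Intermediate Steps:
N(Q) = 135/Q (N(Q) = (270/Q)/2 = 135/Q)
-N(z - 1*(-98)) = -135/(86 - 1*(-98)) = -135/(86 + 98) = -135/184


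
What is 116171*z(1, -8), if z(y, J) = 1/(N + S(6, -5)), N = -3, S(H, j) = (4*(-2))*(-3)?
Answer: 116171/21 ≈ 5532.0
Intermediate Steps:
S(H, j) = 24 (S(H, j) = -8*(-3) = 24)
z(y, J) = 1/21 (z(y, J) = 1/(-3 + 24) = 1/21)
116171*z(1, -8) = 116171*(1/21) = 116171/21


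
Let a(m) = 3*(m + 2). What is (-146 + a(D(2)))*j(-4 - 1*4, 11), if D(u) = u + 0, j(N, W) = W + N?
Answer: -402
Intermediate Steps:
j(N, W) = N + W
D(u) = u
a(m) = 6 + 3*m (a(m) = 3*(2 + m) = 6 + 3*m)
(-146 + a(D(2)))*j(-4 - 1*4, 11) = (-146 + (6 + 3*2))*((-4 - 1*4) + 11) = (-146 + (6 + 6))*((-4 - 4) + 11) = (-146 + 12)*(-8 + 11) = -134*3 = -402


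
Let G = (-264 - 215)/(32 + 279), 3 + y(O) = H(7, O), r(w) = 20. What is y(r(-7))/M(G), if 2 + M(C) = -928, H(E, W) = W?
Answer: -17/930 ≈ -0.018280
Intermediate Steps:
y(O) = -3 + O
G = -479/311 ≈ -1.5402
M(C) = -930 (M(C) = -2 - 928 = -930)
y(r(-7))/M(G) = (-3 + 20)/(-930) = 17*(-1/930) = -17/930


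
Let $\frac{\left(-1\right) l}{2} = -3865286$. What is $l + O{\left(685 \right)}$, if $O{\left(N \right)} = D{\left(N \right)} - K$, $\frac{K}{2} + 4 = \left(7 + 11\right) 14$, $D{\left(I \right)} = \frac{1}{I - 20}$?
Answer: $\frac{5140500541}{665} \approx 7.7301 \cdot 10^{6}$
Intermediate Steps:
$D{\left(I \right)} = \frac{1}{-20 + I}$
$K = 496$ ($K = -8 + 2 \left(7 + 11\right) 14 = -8 + 2 \cdot 18 \cdot 14 = -8 + 2 \cdot 252 = -8 + 504 = 496$)
$O{\left(N \right)} = -496 + \frac{1}{-20 + N}$ ($O{\left(N \right)} = \frac{1}{-20 + N} - 496 = -496 + \frac{1}{-20 + N}$)
$l = 7730572$ ($l = \left(-2\right) \left(-3865286\right) = 7730572$)
$l + O{\left(685 \right)} = 7730572 + \frac{9921 - 339760}{-20 + 685} = 7730572 + \frac{9921 - 339760}{665} = 7730572 + \frac{1}{665} \left(-329839\right) = 7730572 - \frac{329839}{665} = \frac{5140500541}{665}$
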